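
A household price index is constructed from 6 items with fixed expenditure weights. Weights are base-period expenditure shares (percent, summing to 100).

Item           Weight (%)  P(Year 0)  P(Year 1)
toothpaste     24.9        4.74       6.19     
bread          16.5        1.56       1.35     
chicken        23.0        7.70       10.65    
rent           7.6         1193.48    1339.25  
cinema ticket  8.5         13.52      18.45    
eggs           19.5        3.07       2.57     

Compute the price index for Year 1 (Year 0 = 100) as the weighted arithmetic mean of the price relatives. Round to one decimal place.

115.1

toothpaste: 24.9 × (6.19/4.74) = 24.9 × 1.305907 = 32.5171
bread: 16.5 × (1.35/1.56) = 16.5 × 0.865385 = 14.2788
chicken: 23.0 × (10.65/7.70) = 23.0 × 1.383117 = 31.8117
rent: 7.6 × (1339.25/1193.48) = 7.6 × 1.122139 = 8.5283
cinema ticket: 8.5 × (18.45/13.52) = 8.5 × 1.364645 = 11.5995
eggs: 19.5 × (2.57/3.07) = 19.5 × 0.837134 = 16.3241
Index = Σ wᵢ·(p₁ᵢ/p₀ᵢ) = 32.5171 + 14.2788 + 31.8117 + 8.5283 + 11.5995 + 16.3241 = 115.0595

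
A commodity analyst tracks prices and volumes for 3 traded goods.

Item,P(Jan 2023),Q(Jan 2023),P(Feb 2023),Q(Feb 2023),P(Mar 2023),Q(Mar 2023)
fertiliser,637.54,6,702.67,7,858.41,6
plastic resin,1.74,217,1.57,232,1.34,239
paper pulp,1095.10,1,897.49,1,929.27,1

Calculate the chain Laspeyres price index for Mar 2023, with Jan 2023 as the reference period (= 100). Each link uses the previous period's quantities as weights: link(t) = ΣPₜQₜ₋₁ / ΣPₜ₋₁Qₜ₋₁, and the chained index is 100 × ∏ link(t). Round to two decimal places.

Link Jan 2023→Feb 2023:
ΣP(Feb 2023)Q(Jan 2023) = 702.67×6 + 1.57×217 + 897.49×1 = 4216.02 + 340.69 + 897.49 = 5454.2
ΣP(Jan 2023)Q(Jan 2023) = 637.54×6 + 1.74×217 + 1095.10×1 = 3825.24 + 377.58 + 1095.1 = 5297.92
link = 5454.2/5297.92 = 1.029498
Link Feb 2023→Mar 2023:
ΣP(Mar 2023)Q(Feb 2023) = 858.41×7 + 1.34×232 + 929.27×1 = 6008.87 + 310.88 + 929.27 = 7249.02
ΣP(Feb 2023)Q(Feb 2023) = 702.67×7 + 1.57×232 + 897.49×1 = 4918.69 + 364.24 + 897.49 = 6180.42
link = 7249.02/6180.42 = 1.172901
Chained index = 100 × 1.029498 × 1.172901 = 120.7500

120.75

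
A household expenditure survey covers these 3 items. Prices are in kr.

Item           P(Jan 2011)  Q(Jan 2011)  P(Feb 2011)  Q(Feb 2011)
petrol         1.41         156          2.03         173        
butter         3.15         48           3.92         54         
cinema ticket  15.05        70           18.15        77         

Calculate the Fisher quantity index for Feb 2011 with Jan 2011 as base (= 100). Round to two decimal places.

110.41

Laspeyres component (base-period weights):
ΣP(Jan 2011)Q(Feb 2011) = 1.41×173 + 3.15×54 + 15.05×77 = 243.93 + 170.1 + 1158.85 = 1572.88
ΣP(Jan 2011)Q(Jan 2011) = 1.41×156 + 3.15×48 + 15.05×70 = 219.96 + 151.2 + 1053.5 = 1424.66
L = 1572.88 / 1424.66 × 100 = 110.4039
Paasche component (current-period weights):
ΣP(Feb 2011)Q(Feb 2011) = 2.03×173 + 3.92×54 + 18.15×77 = 351.19 + 211.68 + 1397.55 = 1960.42
ΣP(Feb 2011)Q(Jan 2011) = 2.03×156 + 3.92×48 + 18.15×70 = 316.68 + 188.16 + 1270.5 = 1775.34
P = 1960.42 / 1775.34 × 100 = 110.4250
Fisher = √(L × P) = √(110.4039 × 110.4250) = 110.4145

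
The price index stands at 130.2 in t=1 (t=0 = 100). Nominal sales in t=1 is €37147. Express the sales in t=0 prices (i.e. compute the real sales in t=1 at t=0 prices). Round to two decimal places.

28530.72

Real = Nominal ÷ (Index/100) = 37147 ÷ (130.2/100)
     = 37147 ÷ 1.302 = 28530.7220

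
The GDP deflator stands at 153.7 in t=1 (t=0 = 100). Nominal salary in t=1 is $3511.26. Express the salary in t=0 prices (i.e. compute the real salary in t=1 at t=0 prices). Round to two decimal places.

Real = Nominal ÷ (Index/100) = 3511.26 ÷ (153.7/100)
     = 3511.26 ÷ 1.537 = 2284.4893

2284.49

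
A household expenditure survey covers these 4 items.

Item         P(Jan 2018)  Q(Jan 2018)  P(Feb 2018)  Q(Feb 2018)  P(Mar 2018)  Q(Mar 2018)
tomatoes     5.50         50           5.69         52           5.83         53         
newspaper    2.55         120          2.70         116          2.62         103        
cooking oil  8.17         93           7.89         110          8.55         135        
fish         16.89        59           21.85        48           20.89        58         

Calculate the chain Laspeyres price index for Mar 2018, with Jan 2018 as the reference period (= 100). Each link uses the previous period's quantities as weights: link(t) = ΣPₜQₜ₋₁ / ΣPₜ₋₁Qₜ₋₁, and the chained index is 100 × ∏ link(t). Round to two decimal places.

113.68

Link Jan 2018→Feb 2018:
ΣP(Feb 2018)Q(Jan 2018) = 5.69×50 + 2.70×120 + 7.89×93 + 21.85×59 = 284.5 + 324 + 733.77 + 1289.15 = 2631.42
ΣP(Jan 2018)Q(Jan 2018) = 5.50×50 + 2.55×120 + 8.17×93 + 16.89×59 = 275 + 306 + 759.81 + 996.51 = 2337.32
link = 2631.42/2337.32 = 1.125828
Link Feb 2018→Mar 2018:
ΣP(Mar 2018)Q(Feb 2018) = 5.83×52 + 2.62×116 + 8.55×110 + 20.89×48 = 303.16 + 303.92 + 940.5 + 1002.72 = 2550.3
ΣP(Feb 2018)Q(Feb 2018) = 5.69×52 + 2.70×116 + 7.89×110 + 21.85×48 = 295.88 + 313.2 + 867.9 + 1048.8 = 2525.78
link = 2550.3/2525.78 = 1.009708
Chained index = 100 × 1.125828 × 1.009708 = 113.6757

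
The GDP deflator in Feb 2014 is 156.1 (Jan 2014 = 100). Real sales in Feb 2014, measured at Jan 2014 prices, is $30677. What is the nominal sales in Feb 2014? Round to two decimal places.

Nominal = Real × (Index/100) = 30677 × (156.1/100)
        = 30677 × 1.561 = 47886.7970

47886.80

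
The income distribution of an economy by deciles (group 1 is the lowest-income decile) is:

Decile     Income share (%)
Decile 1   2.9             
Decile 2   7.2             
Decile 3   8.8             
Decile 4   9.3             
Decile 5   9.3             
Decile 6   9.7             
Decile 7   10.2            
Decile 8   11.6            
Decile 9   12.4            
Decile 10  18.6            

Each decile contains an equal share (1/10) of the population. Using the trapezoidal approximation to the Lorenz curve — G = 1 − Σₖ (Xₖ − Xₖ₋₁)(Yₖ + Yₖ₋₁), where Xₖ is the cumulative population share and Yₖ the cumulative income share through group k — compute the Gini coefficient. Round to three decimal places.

0.195

Cumulative income shares Yₖ: 0.0290, 0.1010, 0.1890, 0.2820, 0.3750, 0.4720, 0.5740, 0.6900, 0.8140, 1.0000
Σ (Xₖ−Xₖ₋₁)(Yₖ+Yₖ₋₁) = (1/10)(0.0290+0.0000) + (1/10)(0.1010+0.0290) + (1/10)(0.1890+0.1010) + (1/10)(0.2820+0.1890) + (1/10)(0.3750+0.2820) + (1/10)(0.4720+0.3750) + (1/10)(0.5740+0.4720) + (1/10)(0.6900+0.5740) + (1/10)(0.8140+0.6900) + (1/10)(1.0000+0.8140)
  = 0.0029 + 0.0130 + 0.0290 + 0.0471 + 0.0657 + 0.0847 + 0.1046 + 0.1264 + 0.1504 + 0.1814 = 0.8052
G = 1 − 0.8052 = 0.1948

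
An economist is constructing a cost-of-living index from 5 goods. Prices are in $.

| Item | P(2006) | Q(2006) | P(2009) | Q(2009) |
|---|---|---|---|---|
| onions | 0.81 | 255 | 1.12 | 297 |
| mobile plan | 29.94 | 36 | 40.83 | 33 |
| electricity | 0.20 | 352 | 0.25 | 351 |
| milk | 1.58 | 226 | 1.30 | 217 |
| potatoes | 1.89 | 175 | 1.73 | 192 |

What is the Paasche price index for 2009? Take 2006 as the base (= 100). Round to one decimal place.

Paasche price index uses current-period quantities as weights.
ΣP(2009)·Q(2009) = 1.12×297 + 40.83×33 + 0.25×351 + 1.30×217 + 1.73×192 = 332.64 + 1347.39 + 87.75 + 282.1 + 332.16 = 2382.04
ΣP(2006)·Q(2009) = 0.81×297 + 29.94×33 + 0.20×351 + 1.58×217 + 1.89×192 = 240.57 + 988.02 + 70.2 + 342.86 + 362.88 = 2004.53
Index = 2382.04 / 2004.53 × 100 = 118.8328

118.8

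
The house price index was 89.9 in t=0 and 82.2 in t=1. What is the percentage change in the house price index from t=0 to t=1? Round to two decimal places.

Change = (82.2 − 89.9) / 89.9 × 100
       = -7.7 / 89.9 × 100 = -8.5651%

-8.57%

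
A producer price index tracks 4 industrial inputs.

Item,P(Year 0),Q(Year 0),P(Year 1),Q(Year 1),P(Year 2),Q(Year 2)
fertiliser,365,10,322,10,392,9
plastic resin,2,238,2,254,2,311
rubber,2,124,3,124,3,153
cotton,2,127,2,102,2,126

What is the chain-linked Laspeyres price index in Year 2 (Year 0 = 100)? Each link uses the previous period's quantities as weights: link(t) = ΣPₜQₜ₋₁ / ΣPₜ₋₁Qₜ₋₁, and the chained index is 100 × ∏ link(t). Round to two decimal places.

Link Year 0→Year 1:
ΣP(Year 1)Q(Year 0) = 322×10 + 2×238 + 3×124 + 2×127 = 3220 + 476 + 372 + 254 = 4322
ΣP(Year 0)Q(Year 0) = 365×10 + 2×238 + 2×124 + 2×127 = 3650 + 476 + 248 + 254 = 4628
link = 4322/4628 = 0.933881
Link Year 1→Year 2:
ΣP(Year 2)Q(Year 1) = 392×10 + 2×254 + 3×124 + 2×102 = 3920 + 508 + 372 + 204 = 5004
ΣP(Year 1)Q(Year 1) = 322×10 + 2×254 + 3×124 + 2×102 = 3220 + 508 + 372 + 204 = 4304
link = 5004/4304 = 1.162639
Chained index = 100 × 0.933881 × 1.162639 = 108.5767

108.58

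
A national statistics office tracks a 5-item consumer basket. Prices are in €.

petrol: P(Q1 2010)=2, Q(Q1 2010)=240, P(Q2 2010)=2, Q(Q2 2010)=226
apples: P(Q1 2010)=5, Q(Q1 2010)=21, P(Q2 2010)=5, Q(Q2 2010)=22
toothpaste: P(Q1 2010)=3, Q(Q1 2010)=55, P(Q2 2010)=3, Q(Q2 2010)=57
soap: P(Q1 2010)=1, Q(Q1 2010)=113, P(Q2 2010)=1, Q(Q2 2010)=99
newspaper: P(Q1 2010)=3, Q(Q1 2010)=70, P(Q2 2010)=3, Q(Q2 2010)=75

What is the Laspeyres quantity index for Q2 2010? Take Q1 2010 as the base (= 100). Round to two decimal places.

98.51

Laspeyres quantity index uses base-period prices as weights.
ΣP(Q1 2010)·Q(Q2 2010) = 2×226 + 5×22 + 3×57 + 1×99 + 3×75 = 452 + 110 + 171 + 99 + 225 = 1057
ΣP(Q1 2010)·Q(Q1 2010) = 2×240 + 5×21 + 3×55 + 1×113 + 3×70 = 480 + 105 + 165 + 113 + 210 = 1073
Index = 1057 / 1073 × 100 = 98.5089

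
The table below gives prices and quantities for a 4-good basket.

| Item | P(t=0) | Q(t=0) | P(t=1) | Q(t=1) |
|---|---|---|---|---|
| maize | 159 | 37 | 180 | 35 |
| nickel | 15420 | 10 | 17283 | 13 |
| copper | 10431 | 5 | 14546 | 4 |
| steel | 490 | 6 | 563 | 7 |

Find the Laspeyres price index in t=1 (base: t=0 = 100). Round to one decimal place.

Laspeyres price index uses base-period quantities as weights.
ΣP(t=1)·Q(t=0) = 180×37 + 17283×10 + 14546×5 + 563×6 = 6660 + 172830 + 72730 + 3378 = 255598
ΣP(t=0)·Q(t=0) = 159×37 + 15420×10 + 10431×5 + 490×6 = 5883 + 154200 + 52155 + 2940 = 215178
Index = 255598 / 215178 × 100 = 118.7844

118.8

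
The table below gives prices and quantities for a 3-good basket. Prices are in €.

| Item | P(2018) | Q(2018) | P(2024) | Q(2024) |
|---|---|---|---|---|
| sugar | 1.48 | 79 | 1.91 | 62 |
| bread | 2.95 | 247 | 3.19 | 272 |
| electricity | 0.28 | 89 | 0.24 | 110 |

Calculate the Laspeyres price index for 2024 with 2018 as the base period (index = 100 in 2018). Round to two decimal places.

Laspeyres price index uses base-period quantities as weights.
ΣP(2024)·Q(2018) = 1.91×79 + 3.19×247 + 0.24×89 = 150.89 + 787.93 + 21.36 = 960.18
ΣP(2018)·Q(2018) = 1.48×79 + 2.95×247 + 0.28×89 = 116.92 + 728.65 + 24.92 = 870.49
Index = 960.18 / 870.49 × 100 = 110.3034

110.30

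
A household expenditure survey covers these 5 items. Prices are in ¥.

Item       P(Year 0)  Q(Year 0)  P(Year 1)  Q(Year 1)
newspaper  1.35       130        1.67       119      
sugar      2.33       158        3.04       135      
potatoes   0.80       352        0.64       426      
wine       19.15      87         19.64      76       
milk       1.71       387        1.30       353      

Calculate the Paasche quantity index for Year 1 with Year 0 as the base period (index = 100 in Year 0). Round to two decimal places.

90.39

Paasche quantity index uses current-period prices as weights.
ΣP(Year 1)·Q(Year 1) = 1.67×119 + 3.04×135 + 0.64×426 + 19.64×76 + 1.30×353 = 198.73 + 410.4 + 272.64 + 1492.64 + 458.9 = 2833.31
ΣP(Year 1)·Q(Year 0) = 1.67×130 + 3.04×158 + 0.64×352 + 19.64×87 + 1.30×387 = 217.1 + 480.32 + 225.28 + 1708.68 + 503.1 = 3134.48
Index = 2833.31 / 3134.48 × 100 = 90.3917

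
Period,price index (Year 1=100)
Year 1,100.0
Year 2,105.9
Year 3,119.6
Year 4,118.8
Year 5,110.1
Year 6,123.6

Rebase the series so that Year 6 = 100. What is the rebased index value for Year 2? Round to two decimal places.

Rebased(Year 2) = 105.9 / 123.6 × 100 = 85.6796

85.68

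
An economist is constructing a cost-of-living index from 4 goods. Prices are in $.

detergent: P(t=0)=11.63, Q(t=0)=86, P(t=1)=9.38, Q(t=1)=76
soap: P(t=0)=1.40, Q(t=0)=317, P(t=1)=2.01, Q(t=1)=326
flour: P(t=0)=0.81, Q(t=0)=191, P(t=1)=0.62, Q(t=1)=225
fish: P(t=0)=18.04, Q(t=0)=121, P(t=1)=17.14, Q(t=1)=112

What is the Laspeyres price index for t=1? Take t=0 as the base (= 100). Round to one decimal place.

Laspeyres price index uses base-period quantities as weights.
ΣP(t=1)·Q(t=0) = 9.38×86 + 2.01×317 + 0.62×191 + 17.14×121 = 806.68 + 637.17 + 118.42 + 2073.94 = 3636.21
ΣP(t=0)·Q(t=0) = 11.63×86 + 1.40×317 + 0.81×191 + 18.04×121 = 1000.18 + 443.8 + 154.71 + 2182.84 = 3781.53
Index = 3636.21 / 3781.53 × 100 = 96.1571

96.2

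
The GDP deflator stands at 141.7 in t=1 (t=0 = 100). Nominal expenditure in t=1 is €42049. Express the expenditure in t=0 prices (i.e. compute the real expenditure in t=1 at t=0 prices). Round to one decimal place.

29674.7

Real = Nominal ÷ (Index/100) = 42049 ÷ (141.7/100)
     = 42049 ÷ 1.417 = 29674.6648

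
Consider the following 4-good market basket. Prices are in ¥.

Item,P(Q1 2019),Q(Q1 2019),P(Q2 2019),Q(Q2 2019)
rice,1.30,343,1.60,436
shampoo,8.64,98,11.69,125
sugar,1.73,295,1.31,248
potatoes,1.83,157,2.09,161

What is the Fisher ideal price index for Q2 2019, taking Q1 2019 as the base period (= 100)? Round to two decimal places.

117.10

Laspeyres component (base-period weights):
ΣP(Q2 2019)Q(Q1 2019) = 1.60×343 + 11.69×98 + 1.31×295 + 2.09×157 = 548.8 + 1145.62 + 386.45 + 328.13 = 2409
ΣP(Q1 2019)Q(Q1 2019) = 1.30×343 + 8.64×98 + 1.73×295 + 1.83×157 = 445.9 + 846.72 + 510.35 + 287.31 = 2090.28
L = 2409 / 2090.28 × 100 = 115.2477
Paasche component (current-period weights):
ΣP(Q2 2019)Q(Q2 2019) = 1.60×436 + 11.69×125 + 1.31×248 + 2.09×161 = 697.6 + 1461.25 + 324.88 + 336.49 = 2820.22
ΣP(Q1 2019)Q(Q2 2019) = 1.30×436 + 8.64×125 + 1.73×248 + 1.83×161 = 566.8 + 1080 + 429.04 + 294.63 = 2370.47
P = 2820.22 / 2370.47 × 100 = 118.9730
Fisher = √(L × P) = √(115.2477 × 118.9730) = 117.0956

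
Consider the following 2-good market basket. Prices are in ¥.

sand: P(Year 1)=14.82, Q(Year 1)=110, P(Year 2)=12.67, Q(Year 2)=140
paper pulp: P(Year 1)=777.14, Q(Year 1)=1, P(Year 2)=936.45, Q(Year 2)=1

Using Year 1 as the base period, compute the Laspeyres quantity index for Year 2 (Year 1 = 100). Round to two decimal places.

Laspeyres quantity index uses base-period prices as weights.
ΣP(Year 1)·Q(Year 2) = 14.82×140 + 777.14×1 = 2074.8 + 777.14 = 2851.94
ΣP(Year 1)·Q(Year 1) = 14.82×110 + 777.14×1 = 1630.2 + 777.14 = 2407.34
Index = 2851.94 / 2407.34 × 100 = 118.4685

118.47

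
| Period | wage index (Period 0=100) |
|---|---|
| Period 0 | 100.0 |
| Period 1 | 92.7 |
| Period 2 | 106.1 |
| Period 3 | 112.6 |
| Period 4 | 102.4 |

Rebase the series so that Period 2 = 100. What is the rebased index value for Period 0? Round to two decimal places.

Rebased(Period 0) = 100.0 / 106.1 × 100 = 94.2507

94.25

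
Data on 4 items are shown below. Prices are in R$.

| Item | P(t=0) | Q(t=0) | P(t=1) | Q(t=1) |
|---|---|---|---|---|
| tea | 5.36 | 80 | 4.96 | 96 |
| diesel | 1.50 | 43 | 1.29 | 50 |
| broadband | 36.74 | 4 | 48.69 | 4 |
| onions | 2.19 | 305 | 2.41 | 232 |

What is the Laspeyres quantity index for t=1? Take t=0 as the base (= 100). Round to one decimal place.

Laspeyres quantity index uses base-period prices as weights.
ΣP(t=0)·Q(t=1) = 5.36×96 + 1.50×50 + 36.74×4 + 2.19×232 = 514.56 + 75 + 146.96 + 508.08 = 1244.6
ΣP(t=0)·Q(t=0) = 5.36×80 + 1.50×43 + 36.74×4 + 2.19×305 = 428.8 + 64.5 + 146.96 + 667.95 = 1308.21
Index = 1244.6 / 1308.21 × 100 = 95.1376

95.1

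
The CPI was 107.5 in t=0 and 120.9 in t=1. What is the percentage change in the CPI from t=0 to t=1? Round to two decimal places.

Change = (120.9 − 107.5) / 107.5 × 100
       = 13.4 / 107.5 × 100 = 12.4651%

12.47%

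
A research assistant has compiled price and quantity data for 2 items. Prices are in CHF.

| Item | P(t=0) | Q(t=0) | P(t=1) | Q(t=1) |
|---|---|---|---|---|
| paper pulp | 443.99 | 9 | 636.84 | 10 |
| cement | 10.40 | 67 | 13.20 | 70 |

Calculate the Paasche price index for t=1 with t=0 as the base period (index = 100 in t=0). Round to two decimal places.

Paasche price index uses current-period quantities as weights.
ΣP(t=1)·Q(t=1) = 636.84×10 + 13.20×70 = 6368.4 + 924 = 7292.4
ΣP(t=0)·Q(t=1) = 443.99×10 + 10.40×70 = 4439.9 + 728 = 5167.9
Index = 7292.4 / 5167.9 × 100 = 141.1095

141.11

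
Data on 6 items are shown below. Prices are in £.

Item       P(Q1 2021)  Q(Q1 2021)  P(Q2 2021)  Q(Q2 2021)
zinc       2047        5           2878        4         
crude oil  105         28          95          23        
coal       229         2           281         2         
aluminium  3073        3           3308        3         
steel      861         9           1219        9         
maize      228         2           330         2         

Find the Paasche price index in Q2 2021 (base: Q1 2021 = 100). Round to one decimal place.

125.7

Paasche price index uses current-period quantities as weights.
ΣP(Q2 2021)·Q(Q2 2021) = 2878×4 + 95×23 + 281×2 + 3308×3 + 1219×9 + 330×2 = 11512 + 2185 + 562 + 9924 + 10971 + 660 = 35814
ΣP(Q1 2021)·Q(Q2 2021) = 2047×4 + 105×23 + 229×2 + 3073×3 + 861×9 + 228×2 = 8188 + 2415 + 458 + 9219 + 7749 + 456 = 28485
Index = 35814 / 28485 × 100 = 125.7293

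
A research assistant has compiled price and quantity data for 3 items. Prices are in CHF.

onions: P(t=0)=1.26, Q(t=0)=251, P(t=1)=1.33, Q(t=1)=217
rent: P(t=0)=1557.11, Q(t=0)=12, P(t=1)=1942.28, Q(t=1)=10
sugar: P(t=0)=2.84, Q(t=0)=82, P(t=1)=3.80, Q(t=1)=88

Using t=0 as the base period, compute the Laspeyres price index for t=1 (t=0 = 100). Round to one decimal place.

124.5

Laspeyres price index uses base-period quantities as weights.
ΣP(t=1)·Q(t=0) = 1.33×251 + 1942.28×12 + 3.80×82 = 333.83 + 23307.36 + 311.6 = 23952.79
ΣP(t=0)·Q(t=0) = 1.26×251 + 1557.11×12 + 2.84×82 = 316.26 + 18685.32 + 232.88 = 19234.46
Index = 23952.79 / 19234.46 × 100 = 124.5306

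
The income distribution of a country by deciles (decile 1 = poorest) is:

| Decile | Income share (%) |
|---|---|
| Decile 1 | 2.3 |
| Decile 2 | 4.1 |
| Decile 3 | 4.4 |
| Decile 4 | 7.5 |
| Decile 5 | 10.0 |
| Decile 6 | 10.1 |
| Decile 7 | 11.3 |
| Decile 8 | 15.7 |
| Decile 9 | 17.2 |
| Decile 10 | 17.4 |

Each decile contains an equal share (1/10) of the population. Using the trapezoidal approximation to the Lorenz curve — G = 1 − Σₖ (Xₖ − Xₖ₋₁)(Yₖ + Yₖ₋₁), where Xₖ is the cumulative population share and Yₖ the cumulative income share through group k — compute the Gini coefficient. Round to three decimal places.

0.296

Cumulative income shares Yₖ: 0.0230, 0.0640, 0.1080, 0.1830, 0.2830, 0.3840, 0.4970, 0.6540, 0.8260, 1.0000
Σ (Xₖ−Xₖ₋₁)(Yₖ+Yₖ₋₁) = (1/10)(0.0230+0.0000) + (1/10)(0.0640+0.0230) + (1/10)(0.1080+0.0640) + (1/10)(0.1830+0.1080) + (1/10)(0.2830+0.1830) + (1/10)(0.3840+0.2830) + (1/10)(0.4970+0.3840) + (1/10)(0.6540+0.4970) + (1/10)(0.8260+0.6540) + (1/10)(1.0000+0.8260)
  = 0.0023 + 0.0087 + 0.0172 + 0.0291 + 0.0466 + 0.0667 + 0.0881 + 0.1151 + 0.1480 + 0.1826 = 0.7044
G = 1 − 0.7044 = 0.2956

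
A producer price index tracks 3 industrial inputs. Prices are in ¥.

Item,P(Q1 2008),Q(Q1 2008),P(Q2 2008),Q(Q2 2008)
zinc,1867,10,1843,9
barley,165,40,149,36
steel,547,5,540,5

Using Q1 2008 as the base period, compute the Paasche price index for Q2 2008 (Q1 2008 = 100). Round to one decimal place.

96.8

Paasche price index uses current-period quantities as weights.
ΣP(Q2 2008)·Q(Q2 2008) = 1843×9 + 149×36 + 540×5 = 16587 + 5364 + 2700 = 24651
ΣP(Q1 2008)·Q(Q2 2008) = 1867×9 + 165×36 + 547×5 = 16803 + 5940 + 2735 = 25478
Index = 24651 / 25478 × 100 = 96.7541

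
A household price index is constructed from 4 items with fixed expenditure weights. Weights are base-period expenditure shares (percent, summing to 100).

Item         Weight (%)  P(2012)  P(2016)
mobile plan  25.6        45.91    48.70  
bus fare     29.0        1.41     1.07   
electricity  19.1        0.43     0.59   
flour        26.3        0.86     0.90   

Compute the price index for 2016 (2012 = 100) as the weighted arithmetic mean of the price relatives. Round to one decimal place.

mobile plan: 25.6 × (48.70/45.91) = 25.6 × 1.060771 = 27.1557
bus fare: 29.0 × (1.07/1.41) = 29.0 × 0.758865 = 22.0071
electricity: 19.1 × (0.59/0.43) = 19.1 × 1.372093 = 26.2070
flour: 26.3 × (0.90/0.86) = 26.3 × 1.046512 = 27.5233
Index = Σ wᵢ·(p₁ᵢ/p₀ᵢ) = 27.1557 + 22.0071 + 26.2070 + 27.5233 = 102.8931

102.9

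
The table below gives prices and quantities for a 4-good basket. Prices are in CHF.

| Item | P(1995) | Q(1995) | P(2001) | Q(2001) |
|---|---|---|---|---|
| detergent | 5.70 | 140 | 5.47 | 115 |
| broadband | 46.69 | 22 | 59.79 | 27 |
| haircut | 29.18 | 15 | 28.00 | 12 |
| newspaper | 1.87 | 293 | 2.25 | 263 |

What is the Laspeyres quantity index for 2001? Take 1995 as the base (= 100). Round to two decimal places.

98.13

Laspeyres quantity index uses base-period prices as weights.
ΣP(1995)·Q(2001) = 5.70×115 + 46.69×27 + 29.18×12 + 1.87×263 = 655.5 + 1260.63 + 350.16 + 491.81 = 2758.1
ΣP(1995)·Q(1995) = 5.70×140 + 46.69×22 + 29.18×15 + 1.87×293 = 798 + 1027.18 + 437.7 + 547.91 = 2810.79
Index = 2758.1 / 2810.79 × 100 = 98.1254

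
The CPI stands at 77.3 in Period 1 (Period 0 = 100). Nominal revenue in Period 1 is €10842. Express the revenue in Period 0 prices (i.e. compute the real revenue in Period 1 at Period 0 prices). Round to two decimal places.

Real = Nominal ÷ (Index/100) = 10842 ÷ (77.3/100)
     = 10842 ÷ 0.773 = 14025.8732

14025.87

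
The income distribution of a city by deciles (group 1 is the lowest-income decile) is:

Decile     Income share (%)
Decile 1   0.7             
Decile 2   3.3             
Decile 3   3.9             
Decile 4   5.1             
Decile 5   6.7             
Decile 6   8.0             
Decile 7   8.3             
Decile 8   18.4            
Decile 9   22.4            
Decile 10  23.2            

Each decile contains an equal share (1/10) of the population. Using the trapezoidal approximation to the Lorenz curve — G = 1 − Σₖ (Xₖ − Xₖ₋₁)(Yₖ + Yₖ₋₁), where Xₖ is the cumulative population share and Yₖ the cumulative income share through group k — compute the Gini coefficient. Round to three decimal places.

Cumulative income shares Yₖ: 0.0070, 0.0400, 0.0790, 0.1300, 0.1970, 0.2770, 0.3600, 0.5440, 0.7680, 1.0000
Σ (Xₖ−Xₖ₋₁)(Yₖ+Yₖ₋₁) = (1/10)(0.0070+0.0000) + (1/10)(0.0400+0.0070) + (1/10)(0.0790+0.0400) + (1/10)(0.1300+0.0790) + (1/10)(0.1970+0.1300) + (1/10)(0.2770+0.1970) + (1/10)(0.3600+0.2770) + (1/10)(0.5440+0.3600) + (1/10)(0.7680+0.5440) + (1/10)(1.0000+0.7680)
  = 0.0007 + 0.0047 + 0.0119 + 0.0209 + 0.0327 + 0.0474 + 0.0637 + 0.0904 + 0.1312 + 0.1768 = 0.5804
G = 1 − 0.5804 = 0.4196

0.420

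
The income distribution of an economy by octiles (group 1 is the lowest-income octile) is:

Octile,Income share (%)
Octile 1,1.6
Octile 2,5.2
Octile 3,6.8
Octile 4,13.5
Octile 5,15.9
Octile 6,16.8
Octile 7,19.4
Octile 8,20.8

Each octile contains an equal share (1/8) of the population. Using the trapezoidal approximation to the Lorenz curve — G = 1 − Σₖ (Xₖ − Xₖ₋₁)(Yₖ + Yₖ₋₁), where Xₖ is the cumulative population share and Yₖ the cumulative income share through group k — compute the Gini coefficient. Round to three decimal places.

Cumulative income shares Yₖ: 0.0160, 0.0680, 0.1360, 0.2710, 0.4300, 0.5980, 0.7920, 1.0000
Σ (Xₖ−Xₖ₋₁)(Yₖ+Yₖ₋₁) = (1/8)(0.0160+0.0000) + (1/8)(0.0680+0.0160) + (1/8)(0.1360+0.0680) + (1/8)(0.2710+0.1360) + (1/8)(0.4300+0.2710) + (1/8)(0.5980+0.4300) + (1/8)(0.7920+0.5980) + (1/8)(1.0000+0.7920)
  = 0.0020 + 0.0105 + 0.0255 + 0.0509 + 0.0876 + 0.1285 + 0.1738 + 0.2240 = 0.7027
G = 1 − 0.7027 = 0.2973

0.297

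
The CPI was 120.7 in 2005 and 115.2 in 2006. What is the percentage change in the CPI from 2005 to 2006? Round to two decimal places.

-4.56%

Change = (115.2 − 120.7) / 120.7 × 100
       = -5.5 / 120.7 × 100 = -4.5568%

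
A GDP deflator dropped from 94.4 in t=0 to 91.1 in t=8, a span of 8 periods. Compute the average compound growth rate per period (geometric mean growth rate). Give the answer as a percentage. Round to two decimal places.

-0.44%

Growth factor = (91.1/94.4)^(1/8) = (0.965042)^(1/8) = 0.995562
Growth rate = 0.995562 − 1 = -0.004438 = -0.4438%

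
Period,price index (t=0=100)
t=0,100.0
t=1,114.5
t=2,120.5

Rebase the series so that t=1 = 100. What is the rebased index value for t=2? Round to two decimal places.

105.24

Rebased(t=2) = 120.5 / 114.5 × 100 = 105.2402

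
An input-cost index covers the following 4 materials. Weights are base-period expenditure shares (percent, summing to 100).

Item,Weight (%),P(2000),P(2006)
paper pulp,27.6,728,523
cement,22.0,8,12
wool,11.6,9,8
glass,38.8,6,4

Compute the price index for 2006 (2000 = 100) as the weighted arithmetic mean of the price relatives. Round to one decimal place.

89.0

paper pulp: 27.6 × (523/728) = 27.6 × 0.718407 = 19.8280
cement: 22.0 × (12/8) = 22.0 × 1.500000 = 33.0000
wool: 11.6 × (8/9) = 11.6 × 0.888889 = 10.3111
glass: 38.8 × (4/6) = 38.8 × 0.666667 = 25.8667
Index = Σ wᵢ·(p₁ᵢ/p₀ᵢ) = 19.8280 + 33.0000 + 10.3111 + 25.8667 = 89.0058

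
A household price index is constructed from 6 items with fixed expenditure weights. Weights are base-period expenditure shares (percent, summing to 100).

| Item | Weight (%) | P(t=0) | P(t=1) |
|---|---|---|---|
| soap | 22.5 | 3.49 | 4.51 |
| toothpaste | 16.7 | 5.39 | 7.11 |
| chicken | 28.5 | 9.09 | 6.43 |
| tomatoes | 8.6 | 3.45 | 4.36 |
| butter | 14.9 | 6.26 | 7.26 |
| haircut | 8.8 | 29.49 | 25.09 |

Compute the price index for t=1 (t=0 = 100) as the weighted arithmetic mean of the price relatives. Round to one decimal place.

soap: 22.5 × (4.51/3.49) = 22.5 × 1.292264 = 29.0759
toothpaste: 16.7 × (7.11/5.39) = 16.7 × 1.319109 = 22.0291
chicken: 28.5 × (6.43/9.09) = 28.5 × 0.707371 = 20.1601
tomatoes: 8.6 × (4.36/3.45) = 8.6 × 1.263768 = 10.8684
butter: 14.9 × (7.26/6.26) = 14.9 × 1.159744 = 17.2802
haircut: 8.8 × (25.09/29.49) = 8.8 × 0.850797 = 7.4870
Index = Σ wᵢ·(p₁ᵢ/p₀ᵢ) = 29.0759 + 22.0291 + 20.1601 + 10.8684 + 17.2802 + 7.4870 = 106.9007

106.9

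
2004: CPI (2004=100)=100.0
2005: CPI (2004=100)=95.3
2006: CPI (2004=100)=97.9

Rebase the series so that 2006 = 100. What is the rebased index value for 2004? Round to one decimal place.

102.1

Rebased(2004) = 100.0 / 97.9 × 100 = 102.1450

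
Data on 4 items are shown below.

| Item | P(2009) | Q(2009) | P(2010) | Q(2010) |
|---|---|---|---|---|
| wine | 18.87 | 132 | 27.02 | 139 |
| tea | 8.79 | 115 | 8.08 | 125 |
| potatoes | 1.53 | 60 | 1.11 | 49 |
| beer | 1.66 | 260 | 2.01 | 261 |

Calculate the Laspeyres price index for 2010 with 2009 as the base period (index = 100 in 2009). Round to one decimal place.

Laspeyres price index uses base-period quantities as weights.
ΣP(2010)·Q(2009) = 27.02×132 + 8.08×115 + 1.11×60 + 2.01×260 = 3566.64 + 929.2 + 66.6 + 522.6 = 5085.04
ΣP(2009)·Q(2009) = 18.87×132 + 8.79×115 + 1.53×60 + 1.66×260 = 2490.84 + 1010.85 + 91.8 + 431.6 = 4025.09
Index = 5085.04 / 4025.09 × 100 = 126.3336

126.3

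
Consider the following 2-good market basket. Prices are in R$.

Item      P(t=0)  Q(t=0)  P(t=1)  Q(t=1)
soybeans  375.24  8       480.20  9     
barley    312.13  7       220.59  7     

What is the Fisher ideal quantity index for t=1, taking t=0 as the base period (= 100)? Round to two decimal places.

Laspeyres component (base-period weights):
ΣP(t=0)Q(t=1) = 375.24×9 + 312.13×7 = 3377.16 + 2184.91 = 5562.07
ΣP(t=0)Q(t=0) = 375.24×8 + 312.13×7 = 3001.92 + 2184.91 = 5186.83
L = 5562.07 / 5186.83 × 100 = 107.2345
Paasche component (current-period weights):
ΣP(t=1)Q(t=1) = 480.20×9 + 220.59×7 = 4321.8 + 1544.13 = 5865.93
ΣP(t=1)Q(t=0) = 480.20×8 + 220.59×7 = 3841.6 + 1544.13 = 5385.73
P = 5865.93 / 5385.73 × 100 = 108.9162
Fisher = √(L × P) = √(107.2345 × 108.9162) = 108.0720

108.07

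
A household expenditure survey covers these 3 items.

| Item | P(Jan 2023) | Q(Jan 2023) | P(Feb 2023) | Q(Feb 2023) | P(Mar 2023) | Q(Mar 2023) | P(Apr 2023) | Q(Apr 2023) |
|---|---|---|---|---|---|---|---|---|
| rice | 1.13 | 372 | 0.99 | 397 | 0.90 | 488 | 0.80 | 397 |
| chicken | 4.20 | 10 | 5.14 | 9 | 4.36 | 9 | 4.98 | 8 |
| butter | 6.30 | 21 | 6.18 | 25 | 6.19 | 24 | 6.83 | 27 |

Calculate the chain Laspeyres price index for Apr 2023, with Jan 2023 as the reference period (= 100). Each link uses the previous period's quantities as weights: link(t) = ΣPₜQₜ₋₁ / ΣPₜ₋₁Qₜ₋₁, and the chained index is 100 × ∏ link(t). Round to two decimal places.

81.97

Link Jan 2023→Feb 2023:
ΣP(Feb 2023)Q(Jan 2023) = 0.99×372 + 5.14×10 + 6.18×21 = 368.28 + 51.4 + 129.78 = 549.46
ΣP(Jan 2023)Q(Jan 2023) = 1.13×372 + 4.20×10 + 6.30×21 = 420.36 + 42 + 132.3 = 594.66
link = 549.46/594.66 = 0.923990
Link Feb 2023→Mar 2023:
ΣP(Mar 2023)Q(Feb 2023) = 0.90×397 + 4.36×9 + 6.19×25 = 357.3 + 39.24 + 154.75 = 551.29
ΣP(Feb 2023)Q(Feb 2023) = 0.99×397 + 5.14×9 + 6.18×25 = 393.03 + 46.26 + 154.5 = 593.79
link = 551.29/593.79 = 0.928426
Link Mar 2023→Apr 2023:
ΣP(Apr 2023)Q(Mar 2023) = 0.80×488 + 4.98×9 + 6.83×24 = 390.4 + 44.82 + 163.92 = 599.14
ΣP(Mar 2023)Q(Mar 2023) = 0.90×488 + 4.36×9 + 6.19×24 = 439.2 + 39.24 + 148.56 = 627
link = 599.14/627 = 0.955566
Chained index = 100 × 0.923990 × 0.928426 × 0.955566 = 81.9739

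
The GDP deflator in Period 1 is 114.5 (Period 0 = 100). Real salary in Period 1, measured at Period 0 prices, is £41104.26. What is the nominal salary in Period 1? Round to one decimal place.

Nominal = Real × (Index/100) = 41104.26 × (114.5/100)
        = 41104.26 × 1.145 = 47064.3777

47064.4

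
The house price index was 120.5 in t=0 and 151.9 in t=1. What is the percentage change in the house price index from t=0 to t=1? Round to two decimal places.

26.06%

Change = (151.9 − 120.5) / 120.5 × 100
       = 31.4 / 120.5 × 100 = 26.0581%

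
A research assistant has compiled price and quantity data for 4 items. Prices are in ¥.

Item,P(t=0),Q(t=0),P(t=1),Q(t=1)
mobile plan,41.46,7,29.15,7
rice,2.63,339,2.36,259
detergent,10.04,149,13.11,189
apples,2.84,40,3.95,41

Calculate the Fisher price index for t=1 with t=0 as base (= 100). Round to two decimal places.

113.65

Laspeyres component (base-period weights):
ΣP(t=1)Q(t=0) = 29.15×7 + 2.36×339 + 13.11×149 + 3.95×40 = 204.05 + 800.04 + 1953.39 + 158 = 3115.48
ΣP(t=0)Q(t=0) = 41.46×7 + 2.63×339 + 10.04×149 + 2.84×40 = 290.22 + 891.57 + 1495.96 + 113.6 = 2791.35
L = 3115.48 / 2791.35 × 100 = 111.6119
Paasche component (current-period weights):
ΣP(t=1)Q(t=1) = 29.15×7 + 2.36×259 + 13.11×189 + 3.95×41 = 204.05 + 611.24 + 2477.79 + 161.95 = 3455.03
ΣP(t=0)Q(t=1) = 41.46×7 + 2.63×259 + 10.04×189 + 2.84×41 = 290.22 + 681.17 + 1897.56 + 116.44 = 2985.39
P = 3455.03 / 2985.39 × 100 = 115.7313
Fisher = √(L × P) = √(111.6119 × 115.7313) = 113.6529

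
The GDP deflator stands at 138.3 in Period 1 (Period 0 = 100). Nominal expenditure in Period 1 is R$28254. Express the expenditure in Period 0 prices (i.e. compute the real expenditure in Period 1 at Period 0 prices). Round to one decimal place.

20429.5

Real = Nominal ÷ (Index/100) = 28254 ÷ (138.3/100)
     = 28254 ÷ 1.383 = 20429.5011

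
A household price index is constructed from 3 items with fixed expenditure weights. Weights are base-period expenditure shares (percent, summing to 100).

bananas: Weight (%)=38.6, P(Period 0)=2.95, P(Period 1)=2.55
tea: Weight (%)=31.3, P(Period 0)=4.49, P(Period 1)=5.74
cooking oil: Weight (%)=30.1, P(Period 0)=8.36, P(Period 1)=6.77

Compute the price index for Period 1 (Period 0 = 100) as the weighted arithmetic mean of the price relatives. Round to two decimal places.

97.76

bananas: 38.6 × (2.55/2.95) = 38.6 × 0.864407 = 33.3661
tea: 31.3 × (5.74/4.49) = 31.3 × 1.278396 = 40.0138
cooking oil: 30.1 × (6.77/8.36) = 30.1 × 0.809809 = 24.3752
Index = Σ wᵢ·(p₁ᵢ/p₀ᵢ) = 33.3661 + 40.0138 + 24.3752 = 97.7551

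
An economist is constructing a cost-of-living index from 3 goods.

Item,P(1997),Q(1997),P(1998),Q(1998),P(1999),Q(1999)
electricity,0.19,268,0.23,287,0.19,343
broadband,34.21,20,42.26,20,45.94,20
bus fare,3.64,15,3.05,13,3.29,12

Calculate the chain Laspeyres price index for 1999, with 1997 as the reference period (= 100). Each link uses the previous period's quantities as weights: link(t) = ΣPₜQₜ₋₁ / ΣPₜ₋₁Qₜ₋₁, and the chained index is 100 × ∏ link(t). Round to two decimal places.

Link 1997→1998:
ΣP(1998)Q(1997) = 0.23×268 + 42.26×20 + 3.05×15 = 61.64 + 845.2 + 45.75 = 952.59
ΣP(1997)Q(1997) = 0.19×268 + 34.21×20 + 3.64×15 = 50.92 + 684.2 + 54.6 = 789.72
link = 952.59/789.72 = 1.206238
Link 1998→1999:
ΣP(1999)Q(1998) = 0.19×287 + 45.94×20 + 3.29×13 = 54.53 + 918.8 + 42.77 = 1016.1
ΣP(1998)Q(1998) = 0.23×287 + 42.26×20 + 3.05×13 = 66.01 + 845.2 + 39.65 = 950.86
link = 1016.1/950.86 = 1.068612
Chained index = 100 × 1.206238 × 1.068612 = 128.9000

128.90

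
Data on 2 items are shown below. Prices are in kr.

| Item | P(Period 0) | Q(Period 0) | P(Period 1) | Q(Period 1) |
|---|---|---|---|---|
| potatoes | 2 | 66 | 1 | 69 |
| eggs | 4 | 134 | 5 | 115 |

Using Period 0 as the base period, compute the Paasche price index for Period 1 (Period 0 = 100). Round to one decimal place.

107.7

Paasche price index uses current-period quantities as weights.
ΣP(Period 1)·Q(Period 1) = 1×69 + 5×115 = 69 + 575 = 644
ΣP(Period 0)·Q(Period 1) = 2×69 + 4×115 = 138 + 460 = 598
Index = 644 / 598 × 100 = 107.6923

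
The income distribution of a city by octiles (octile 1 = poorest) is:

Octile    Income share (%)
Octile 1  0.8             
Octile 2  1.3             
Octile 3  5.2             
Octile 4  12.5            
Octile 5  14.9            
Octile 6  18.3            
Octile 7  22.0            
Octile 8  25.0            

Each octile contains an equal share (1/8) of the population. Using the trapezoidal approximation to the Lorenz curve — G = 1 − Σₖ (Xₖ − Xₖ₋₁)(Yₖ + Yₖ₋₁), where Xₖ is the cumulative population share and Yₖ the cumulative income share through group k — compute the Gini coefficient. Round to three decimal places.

0.393

Cumulative income shares Yₖ: 0.0080, 0.0210, 0.0730, 0.1980, 0.3470, 0.5300, 0.7500, 1.0000
Σ (Xₖ−Xₖ₋₁)(Yₖ+Yₖ₋₁) = (1/8)(0.0080+0.0000) + (1/8)(0.0210+0.0080) + (1/8)(0.0730+0.0210) + (1/8)(0.1980+0.0730) + (1/8)(0.3470+0.1980) + (1/8)(0.5300+0.3470) + (1/8)(0.7500+0.5300) + (1/8)(1.0000+0.7500)
  = 0.0010 + 0.0036 + 0.0118 + 0.0339 + 0.0681 + 0.1096 + 0.1600 + 0.2188 = 0.6068
G = 1 − 0.6068 = 0.3932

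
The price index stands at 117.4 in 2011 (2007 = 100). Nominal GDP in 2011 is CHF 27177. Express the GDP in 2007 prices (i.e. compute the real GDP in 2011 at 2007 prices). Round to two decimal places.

23149.06

Real = Nominal ÷ (Index/100) = 27177 ÷ (117.4/100)
     = 27177 ÷ 1.174 = 23149.0630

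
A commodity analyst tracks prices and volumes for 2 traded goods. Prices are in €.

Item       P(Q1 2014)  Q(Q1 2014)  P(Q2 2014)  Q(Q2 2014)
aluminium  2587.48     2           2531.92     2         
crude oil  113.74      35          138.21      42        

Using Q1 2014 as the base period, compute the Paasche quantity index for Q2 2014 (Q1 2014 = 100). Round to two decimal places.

109.77

Paasche quantity index uses current-period prices as weights.
ΣP(Q2 2014)·Q(Q2 2014) = 2531.92×2 + 138.21×42 = 5063.84 + 5804.82 = 10868.66
ΣP(Q2 2014)·Q(Q1 2014) = 2531.92×2 + 138.21×35 = 5063.84 + 4837.35 = 9901.19
Index = 10868.66 / 9901.19 × 100 = 109.7712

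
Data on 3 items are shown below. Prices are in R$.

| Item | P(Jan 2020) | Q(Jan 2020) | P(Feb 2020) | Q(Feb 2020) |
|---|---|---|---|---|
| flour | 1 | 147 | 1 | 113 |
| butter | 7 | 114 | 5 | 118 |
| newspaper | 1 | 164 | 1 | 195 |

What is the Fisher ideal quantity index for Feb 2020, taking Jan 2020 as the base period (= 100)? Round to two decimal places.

102.09

Laspeyres component (base-period weights):
ΣP(Jan 2020)Q(Feb 2020) = 1×113 + 7×118 + 1×195 = 113 + 826 + 195 = 1134
ΣP(Jan 2020)Q(Jan 2020) = 1×147 + 7×114 + 1×164 = 147 + 798 + 164 = 1109
L = 1134 / 1109 × 100 = 102.2543
Paasche component (current-period weights):
ΣP(Feb 2020)Q(Feb 2020) = 1×113 + 5×118 + 1×195 = 113 + 590 + 195 = 898
ΣP(Feb 2020)Q(Jan 2020) = 1×147 + 5×114 + 1×164 = 147 + 570 + 164 = 881
P = 898 / 881 × 100 = 101.9296
Fisher = √(L × P) = √(102.2543 × 101.9296) = 102.0918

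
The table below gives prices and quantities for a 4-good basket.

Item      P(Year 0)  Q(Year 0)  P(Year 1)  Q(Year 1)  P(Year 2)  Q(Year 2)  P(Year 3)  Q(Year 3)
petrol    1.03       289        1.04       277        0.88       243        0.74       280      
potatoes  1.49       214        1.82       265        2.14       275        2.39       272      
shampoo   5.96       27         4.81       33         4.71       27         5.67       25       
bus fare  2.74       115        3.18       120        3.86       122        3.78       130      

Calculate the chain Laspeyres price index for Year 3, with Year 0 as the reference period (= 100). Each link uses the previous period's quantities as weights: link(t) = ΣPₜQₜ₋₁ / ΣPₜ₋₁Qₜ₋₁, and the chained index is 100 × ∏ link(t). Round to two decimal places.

122.65

Link Year 0→Year 1:
ΣP(Year 1)Q(Year 0) = 1.04×289 + 1.82×214 + 4.81×27 + 3.18×115 = 300.56 + 389.48 + 129.87 + 365.7 = 1185.61
ΣP(Year 0)Q(Year 0) = 1.03×289 + 1.49×214 + 5.96×27 + 2.74×115 = 297.67 + 318.86 + 160.92 + 315.1 = 1092.55
link = 1185.61/1092.55 = 1.085177
Link Year 1→Year 2:
ΣP(Year 2)Q(Year 1) = 0.88×277 + 2.14×265 + 4.71×33 + 3.86×120 = 243.76 + 567.1 + 155.43 + 463.2 = 1429.49
ΣP(Year 1)Q(Year 1) = 1.04×277 + 1.82×265 + 4.81×33 + 3.18×120 = 288.08 + 482.3 + 158.73 + 381.6 = 1310.71
link = 1429.49/1310.71 = 1.090623
Link Year 2→Year 3:
ΣP(Year 3)Q(Year 2) = 0.74×243 + 2.39×275 + 5.67×27 + 3.78×122 = 179.82 + 657.25 + 153.09 + 461.16 = 1451.32
ΣP(Year 2)Q(Year 2) = 0.88×243 + 2.14×275 + 4.71×27 + 3.86×122 = 213.84 + 588.5 + 127.17 + 470.92 = 1400.43
link = 1451.32/1400.43 = 1.036339
Chained index = 100 × 1.085177 × 1.090623 × 1.036339 = 122.6526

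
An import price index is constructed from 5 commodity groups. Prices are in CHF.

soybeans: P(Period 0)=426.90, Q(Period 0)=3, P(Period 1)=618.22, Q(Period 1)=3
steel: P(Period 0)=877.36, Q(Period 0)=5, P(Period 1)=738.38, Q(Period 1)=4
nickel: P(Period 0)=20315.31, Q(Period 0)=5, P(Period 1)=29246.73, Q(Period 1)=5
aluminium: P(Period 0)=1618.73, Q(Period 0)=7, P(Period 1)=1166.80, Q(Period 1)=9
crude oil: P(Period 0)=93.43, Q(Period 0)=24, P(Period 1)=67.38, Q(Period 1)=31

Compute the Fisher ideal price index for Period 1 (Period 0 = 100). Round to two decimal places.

Laspeyres component (base-period weights):
ΣP(Period 1)Q(Period 0) = 618.22×3 + 738.38×5 + 29246.73×5 + 1166.80×7 + 67.38×24 = 1854.66 + 3691.9 + 146233.65 + 8167.6 + 1617.12 = 161564.93
ΣP(Period 0)Q(Period 0) = 426.90×3 + 877.36×5 + 20315.31×5 + 1618.73×7 + 93.43×24 = 1280.7 + 4386.8 + 101576.55 + 11331.11 + 2242.32 = 120817.48
L = 161564.93 / 120817.48 × 100 = 133.7265
Paasche component (current-period weights):
ΣP(Period 1)Q(Period 1) = 618.22×3 + 738.38×4 + 29246.73×5 + 1166.80×9 + 67.38×31 = 1854.66 + 2953.52 + 146233.65 + 10501.2 + 2088.78 = 163631.81
ΣP(Period 0)Q(Period 1) = 426.90×3 + 877.36×4 + 20315.31×5 + 1618.73×9 + 93.43×31 = 1280.7 + 3509.44 + 101576.55 + 14568.57 + 2896.33 = 123831.59
P = 163631.81 / 123831.59 × 100 = 132.1406
Fisher = √(L × P) = √(133.7265 × 132.1406) = 132.9312

132.93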